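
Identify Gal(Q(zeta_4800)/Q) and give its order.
|Gal(Q(zeta_4800)/Q)| = phi(4800) = 1280; group ≅ (Z/4800Z)^* ≅ Z/2Z × Z/2Z × Z/16Z × Z/20Z

The n-th cyclotomic polynomial Φ_4800(x) is the minimal polynomial of zeta_4800 over Q and has degree phi(4800) = 1280. So Q(zeta_4800) is a degree-1280 Galois extension with Galois group (Z/4800Z)^*. By CRT, (Z/4800Z)^* ≅ (Z/64Z)^* × (Z/3Z)^* × (Z/25Z)^*. Each prime-power unit group is (Z/64Z)^* ≅ Z/2Z × Z/16Z; (Z/3Z)^* ≅ Z/2Z; (Z/25Z)^* ≅ Z/20Z. Hence Gal(Q(zeta_4800)/Q) ≅ Z/2Z × Z/2Z × Z/16Z × Z/20Z.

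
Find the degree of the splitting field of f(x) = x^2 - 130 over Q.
[K:Q] = 2

The polynomial x^2 - 130 is irreducible over Q since 130 is not a perfect square. Its splitting field is Q(sqrt(130)), which has degree 2 over Q.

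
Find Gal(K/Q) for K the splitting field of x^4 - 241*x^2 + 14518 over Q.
Gal(K/Q) = V_4 (Klein four-group, Z/2Z × Z/2Z)

f factors as (x^2 - 122)(x^2 - 119), so the splitting field is K = Q(sqrt(122), sqrt(119)). The elements 122, 119, 14518 are all non-squares in Q, so sqrt(122) and sqrt(119) generate independent quadratic extensions. Thus [K:Q] = 4 and Gal(K/Q) is generated by the two order-2 automorphisms sqrt(122) ↦ -sqrt(122) and sqrt(119) ↦ -sqrt(119), giving V_4.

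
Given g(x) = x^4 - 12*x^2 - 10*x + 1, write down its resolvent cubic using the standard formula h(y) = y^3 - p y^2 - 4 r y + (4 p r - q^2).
h(y) = y^3 + 12*y^2 - 4*y - 148

Identify coefficients: p = -12, q = -10, r = 1.
Plug into h(y) = y^3 - p y^2 - 4 r y + (4 p r - q^2):
  h(y) = y^3 - (-12) y^2 - 4*(1) y + (4*(-12)*(1) - (-10)^2)
       = y^3 + (12) y^2 + (-4) y + (-148).
Simplifying: h(y) = y^3 + 12*y^2 - 4*y - 148.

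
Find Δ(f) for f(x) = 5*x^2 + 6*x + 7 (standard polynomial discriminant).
Δ = -104

For a quadratic a x^2 + b x + c the discriminant is Δ = b^2 - 4ac = (6)^2 - 4*(5)*(7) = 36 - (140) = -104.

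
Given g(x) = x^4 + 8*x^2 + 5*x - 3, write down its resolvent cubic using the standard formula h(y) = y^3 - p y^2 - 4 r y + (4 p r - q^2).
h(y) = y^3 - 8*y^2 + 12*y - 121

Identify coefficients: p = 8, q = 5, r = -3.
Plug into h(y) = y^3 - p y^2 - 4 r y + (4 p r - q^2):
  h(y) = y^3 - (8) y^2 - 4*(-3) y + (4*(8)*(-3) - (5)^2)
       = y^3 + (-8) y^2 + (12) y + (-121).
Simplifying: h(y) = y^3 - 8*y^2 + 12*y - 121.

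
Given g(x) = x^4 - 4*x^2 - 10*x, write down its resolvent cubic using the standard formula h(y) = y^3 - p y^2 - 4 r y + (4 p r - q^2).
h(y) = y^3 + 4*y^2 - 100

Identify coefficients: p = -4, q = -10, r = 0.
Plug into h(y) = y^3 - p y^2 - 4 r y + (4 p r - q^2):
  h(y) = y^3 - (-4) y^2 - 4*(0) y + (4*(-4)*(0) - (-10)^2)
       = y^3 + (4) y^2 + (0) y + (-100).
Simplifying: h(y) = y^3 + 4*y^2 - 100.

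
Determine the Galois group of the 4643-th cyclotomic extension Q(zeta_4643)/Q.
|Gal(Q(zeta_4643)/Q)| = phi(4643) = 4642; group ≅ (Z/4643Z)^* ≅ Z/4642Z

The n-th cyclotomic polynomial Φ_4643(x) is the minimal polynomial of zeta_4643 over Q and has degree phi(4643) = 4642. So Q(zeta_4643) is a degree-4642 Galois extension with Galois group (Z/4643Z)^*. (Z/4643Z)^* is cyclic since 4643 is an odd prime power (or 4). Hence Gal(Q(zeta_4643)/Q) ≅ Z/4642Z.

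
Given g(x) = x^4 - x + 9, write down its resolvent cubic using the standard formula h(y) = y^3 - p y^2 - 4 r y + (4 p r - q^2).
h(y) = y^3 - 36*y - 1

Identify coefficients: p = 0, q = -1, r = 9.
Plug into h(y) = y^3 - p y^2 - 4 r y + (4 p r - q^2):
  h(y) = y^3 - (0) y^2 - 4*(9) y + (4*(0)*(9) - (-1)^2)
       = y^3 + (0) y^2 + (-36) y + (-1).
Simplifying: h(y) = y^3 - 36*y - 1.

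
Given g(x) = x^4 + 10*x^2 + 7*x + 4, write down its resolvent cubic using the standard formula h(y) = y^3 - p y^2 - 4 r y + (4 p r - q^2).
h(y) = y^3 - 10*y^2 - 16*y + 111

Identify coefficients: p = 10, q = 7, r = 4.
Plug into h(y) = y^3 - p y^2 - 4 r y + (4 p r - q^2):
  h(y) = y^3 - (10) y^2 - 4*(4) y + (4*(10)*(4) - (7)^2)
       = y^3 + (-10) y^2 + (-16) y + (111).
Simplifying: h(y) = y^3 - 10*y^2 - 16*y + 111.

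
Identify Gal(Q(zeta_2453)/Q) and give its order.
|Gal(Q(zeta_2453)/Q)| = phi(2453) = 2220; group ≅ (Z/2453Z)^* ≅ Z/10Z × Z/222Z

The n-th cyclotomic polynomial Φ_2453(x) is the minimal polynomial of zeta_2453 over Q and has degree phi(2453) = 2220. So Q(zeta_2453) is a degree-2220 Galois extension with Galois group (Z/2453Z)^*. By CRT, (Z/2453Z)^* ≅ (Z/11Z)^* × (Z/223Z)^*. Each prime-power unit group is (Z/11Z)^* ≅ Z/10Z; (Z/223Z)^* ≅ Z/222Z. Hence Gal(Q(zeta_2453)/Q) ≅ Z/10Z × Z/222Z.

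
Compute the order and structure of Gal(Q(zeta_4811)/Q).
|Gal(Q(zeta_4811)/Q)| = phi(4811) = 4512; group ≅ (Z/4811Z)^* ≅ Z/16Z × Z/282Z

The n-th cyclotomic polynomial Φ_4811(x) is the minimal polynomial of zeta_4811 over Q and has degree phi(4811) = 4512. So Q(zeta_4811) is a degree-4512 Galois extension with Galois group (Z/4811Z)^*. By CRT, (Z/4811Z)^* ≅ (Z/17Z)^* × (Z/283Z)^*. Each prime-power unit group is (Z/17Z)^* ≅ Z/16Z; (Z/283Z)^* ≅ Z/282Z. Hence Gal(Q(zeta_4811)/Q) ≅ Z/16Z × Z/282Z.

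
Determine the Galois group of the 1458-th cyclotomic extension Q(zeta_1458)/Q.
|Gal(Q(zeta_1458)/Q)| = phi(1458) = 486; group ≅ (Z/1458Z)^* ≅ Z/486Z

The n-th cyclotomic polynomial Φ_1458(x) is the minimal polynomial of zeta_1458 over Q and has degree phi(1458) = 486. So Q(zeta_1458) is a degree-486 Galois extension with Galois group (Z/1458Z)^*. By CRT, (Z/1458Z)^* ≅ (Z/2Z)^* × (Z/729Z)^*. Each prime-power unit group is (Z/2Z)^* ≅ trivial group (order 1); (Z/729Z)^* ≅ Z/486Z. Hence Gal(Q(zeta_1458)/Q) ≅ Z/486Z.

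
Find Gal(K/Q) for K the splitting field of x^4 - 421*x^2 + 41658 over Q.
Gal(K/Q) = V_4 (Klein four-group, Z/2Z × Z/2Z)

f factors as (x^2 - 159)(x^2 - 262), so the splitting field is K = Q(sqrt(159), sqrt(262)). The elements 159, 262, 41658 are all non-squares in Q, so sqrt(159) and sqrt(262) generate independent quadratic extensions. Thus [K:Q] = 4 and Gal(K/Q) is generated by the two order-2 automorphisms sqrt(159) ↦ -sqrt(159) and sqrt(262) ↦ -sqrt(262), giving V_4.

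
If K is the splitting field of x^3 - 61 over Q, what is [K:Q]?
[K:Q] = 6

x^3 - 61 has one real root r = 61^(1/3) and two complex roots r*zeta_3, r*zeta_3^2 where zeta_3 = e^(2*pi*i/3). The splitting field is Q(r, zeta_3). [Q(r):Q] = 3 and [Q(zeta_3):Q] = 2 with gcd = 1, so [Q(r, zeta_3):Q] = 3 * 2 = 6.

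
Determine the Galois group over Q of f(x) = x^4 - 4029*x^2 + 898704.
Gal(K/Q) = Z/2Z (cyclic of order 2)

f factors as (x^2 - 237)(x^2 - 3792), so the splitting field is K = Q(sqrt(237), sqrt(3792)). The squarefree part of 237 is 237 and the squarefree part of 3792 is also 237, so sqrt(237) and sqrt(3792) are both rational multiples of sqrt(237). Hence Q(sqrt(237)) = Q(sqrt(3792)) = Q(sqrt(237)), and the splitting field collapses to a single degree-2 extension with Galois group Z/2Z.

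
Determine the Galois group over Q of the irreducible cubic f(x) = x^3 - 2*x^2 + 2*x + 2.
Gal(K/Q) = S_3 (symmetric group of order 6)

Compute the discriminant of x^3 + (-2)*x^2 + (2)*x + (2): Δ = -204. Since Δ is not a rational square, the Galois group is not contained in A_3; it must be the full S_3 (irreducibility of the cubic rules out anything smaller).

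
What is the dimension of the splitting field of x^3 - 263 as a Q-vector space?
[K:Q] = 6

x^3 - 263 has one real root r = 263^(1/3) and two complex roots r*zeta_3, r*zeta_3^2 where zeta_3 = e^(2*pi*i/3). The splitting field is Q(r, zeta_3). [Q(r):Q] = 3 and [Q(zeta_3):Q] = 2 with gcd = 1, so [Q(r, zeta_3):Q] = 3 * 2 = 6.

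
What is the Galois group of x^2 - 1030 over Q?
Gal(K/Q) = Z/2Z (cyclic of order 2)

x^2 - 1030 is irreducible over Q since 1030 is not a rational square. The splitting field Q(sqrt(1030)) has degree 2 over Q, and its unique nontrivial automorphism is sqrt(1030) ↦ -sqrt(1030). Hence Gal(Q(sqrt(1030))/Q) = Z/2Z.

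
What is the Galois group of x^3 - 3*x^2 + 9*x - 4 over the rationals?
Gal(K/Q) = S_3 (symmetric group of order 6)

Compute the discriminant of x^3 + (-3)*x^2 + (9)*x + (-4): Δ = -1107. Since Δ is not a rational square, the Galois group is not contained in A_3; it must be the full S_3 (irreducibility of the cubic rules out anything smaller).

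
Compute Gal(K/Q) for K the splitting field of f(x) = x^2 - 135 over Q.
Gal(K/Q) = Z/2Z (cyclic of order 2)

x^2 - 135 is irreducible over Q since 135 is not a rational square. The splitting field Q(sqrt(135)) has degree 2 over Q, and its unique nontrivial automorphism is sqrt(135) ↦ -sqrt(135). Hence Gal(Q(sqrt(135))/Q) = Z/2Z.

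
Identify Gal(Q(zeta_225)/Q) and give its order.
|Gal(Q(zeta_225)/Q)| = phi(225) = 120; group ≅ (Z/225Z)^* ≅ Z/6Z × Z/20Z

The n-th cyclotomic polynomial Φ_225(x) is the minimal polynomial of zeta_225 over Q and has degree phi(225) = 120. So Q(zeta_225) is a degree-120 Galois extension with Galois group (Z/225Z)^*. By CRT, (Z/225Z)^* ≅ (Z/9Z)^* × (Z/25Z)^*. Each prime-power unit group is (Z/9Z)^* ≅ Z/6Z; (Z/25Z)^* ≅ Z/20Z. Hence Gal(Q(zeta_225)/Q) ≅ Z/6Z × Z/20Z.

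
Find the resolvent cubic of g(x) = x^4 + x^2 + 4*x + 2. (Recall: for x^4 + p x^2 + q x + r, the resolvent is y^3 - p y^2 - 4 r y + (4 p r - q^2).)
h(y) = y^3 - y^2 - 8*y - 8

Identify coefficients: p = 1, q = 4, r = 2.
Plug into h(y) = y^3 - p y^2 - 4 r y + (4 p r - q^2):
  h(y) = y^3 - (1) y^2 - 4*(2) y + (4*(1)*(2) - (4)^2)
       = y^3 + (-1) y^2 + (-8) y + (-8).
Simplifying: h(y) = y^3 - y^2 - 8*y - 8.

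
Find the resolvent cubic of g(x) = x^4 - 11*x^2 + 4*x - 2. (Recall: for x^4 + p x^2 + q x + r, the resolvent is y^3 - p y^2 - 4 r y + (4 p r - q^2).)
h(y) = y^3 + 11*y^2 + 8*y + 72

Identify coefficients: p = -11, q = 4, r = -2.
Plug into h(y) = y^3 - p y^2 - 4 r y + (4 p r - q^2):
  h(y) = y^3 - (-11) y^2 - 4*(-2) y + (4*(-11)*(-2) - (4)^2)
       = y^3 + (11) y^2 + (8) y + (72).
Simplifying: h(y) = y^3 + 11*y^2 + 8*y + 72.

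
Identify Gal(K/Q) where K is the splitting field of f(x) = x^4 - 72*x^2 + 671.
Gal(K/Q) = V_4 (Klein four-group, Z/2Z × Z/2Z)

f factors as (x^2 - 11)(x^2 - 61), so the splitting field is K = Q(sqrt(11), sqrt(61)). The elements 11, 61, 671 are all non-squares in Q, so sqrt(11) and sqrt(61) generate independent quadratic extensions. Thus [K:Q] = 4 and Gal(K/Q) is generated by the two order-2 automorphisms sqrt(11) ↦ -sqrt(11) and sqrt(61) ↦ -sqrt(61), giving V_4.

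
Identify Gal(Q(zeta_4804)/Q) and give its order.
|Gal(Q(zeta_4804)/Q)| = phi(4804) = 2400; group ≅ (Z/4804Z)^* ≅ Z/2Z × Z/1200Z

The n-th cyclotomic polynomial Φ_4804(x) is the minimal polynomial of zeta_4804 over Q and has degree phi(4804) = 2400. So Q(zeta_4804) is a degree-2400 Galois extension with Galois group (Z/4804Z)^*. By CRT, (Z/4804Z)^* ≅ (Z/4Z)^* × (Z/1201Z)^*. Each prime-power unit group is (Z/4Z)^* ≅ Z/2Z; (Z/1201Z)^* ≅ Z/1200Z. Hence Gal(Q(zeta_4804)/Q) ≅ Z/2Z × Z/1200Z.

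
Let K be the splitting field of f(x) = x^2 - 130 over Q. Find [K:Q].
[K:Q] = 2

The polynomial x^2 - 130 is irreducible over Q since 130 is not a perfect square. Its splitting field is Q(sqrt(130)), which has degree 2 over Q.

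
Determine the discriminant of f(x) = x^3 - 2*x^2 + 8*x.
Δ = -1792

For x^3 + a x^2 + b x + c the discriminant is Δ = 18 a b c - 4 a^3 c + a^2 b^2 - 4 b^3 - 27 c^2.
Plug a = -2, b = 8, c = 0:
  18*(-2)*(8)*(0) - 4*(-2)^3*(0) + (-2)^2*(8)^2 - 4*(8)^3 - 27*(0)^2
  = 0 + (0) + 256 + (-2048) + (0)
  = -1792.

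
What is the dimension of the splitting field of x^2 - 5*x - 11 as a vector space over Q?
[K:Q] = 2

The discriminant of x^2 + (-5)*x + (-11) is b^2 - 4c = 25 - (-44) = 69. Since 69 is not a perfect square in Q, the polynomial is irreducible over Q. Its two roots generate a degree-2 extension, so [K:Q] = 2.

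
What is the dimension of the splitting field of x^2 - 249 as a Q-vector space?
[K:Q] = 2

The polynomial x^2 - 249 is irreducible over Q since 249 is not a perfect square. Its splitting field is Q(sqrt(249)), which has degree 2 over Q.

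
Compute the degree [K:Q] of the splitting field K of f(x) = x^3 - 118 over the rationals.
[K:Q] = 6

x^3 - 118 has one real root r = 118^(1/3) and two complex roots r*zeta_3, r*zeta_3^2 where zeta_3 = e^(2*pi*i/3). The splitting field is Q(r, zeta_3). [Q(r):Q] = 3 and [Q(zeta_3):Q] = 2 with gcd = 1, so [Q(r, zeta_3):Q] = 3 * 2 = 6.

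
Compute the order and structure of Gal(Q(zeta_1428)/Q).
|Gal(Q(zeta_1428)/Q)| = phi(1428) = 384; group ≅ (Z/1428Z)^* ≅ Z/2Z × Z/2Z × Z/6Z × Z/16Z

The n-th cyclotomic polynomial Φ_1428(x) is the minimal polynomial of zeta_1428 over Q and has degree phi(1428) = 384. So Q(zeta_1428) is a degree-384 Galois extension with Galois group (Z/1428Z)^*. By CRT, (Z/1428Z)^* ≅ (Z/4Z)^* × (Z/3Z)^* × (Z/7Z)^* × (Z/17Z)^*. Each prime-power unit group is (Z/4Z)^* ≅ Z/2Z; (Z/3Z)^* ≅ Z/2Z; (Z/7Z)^* ≅ Z/6Z; (Z/17Z)^* ≅ Z/16Z. Hence Gal(Q(zeta_1428)/Q) ≅ Z/2Z × Z/2Z × Z/6Z × Z/16Z.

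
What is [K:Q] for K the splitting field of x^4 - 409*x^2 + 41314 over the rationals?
[K:Q] = 4

f factors as (x^2 - 182)(x^2 - 227); the splitting field is K = Q(sqrt(182), sqrt(227)). Since 182, 227, and 41314 are all non-squares in Q, the three subfields Q(sqrt(182)), Q(sqrt(227)), Q(sqrt(41314)) are distinct degree-2 extensions, so [K:Q] = 4 (Klein four Galois group).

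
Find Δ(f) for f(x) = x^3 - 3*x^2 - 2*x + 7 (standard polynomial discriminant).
Δ = 257

For x^3 + a x^2 + b x + c the discriminant is Δ = 18 a b c - 4 a^3 c + a^2 b^2 - 4 b^3 - 27 c^2.
Plug a = -3, b = -2, c = 7:
  18*(-3)*(-2)*(7) - 4*(-3)^3*(7) + (-3)^2*(-2)^2 - 4*(-2)^3 - 27*(7)^2
  = 756 + (756) + 36 + (32) + (-1323)
  = 257.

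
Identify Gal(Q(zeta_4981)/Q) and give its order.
|Gal(Q(zeta_4981)/Q)| = phi(4981) = 4672; group ≅ (Z/4981Z)^* ≅ Z/16Z × Z/292Z

The n-th cyclotomic polynomial Φ_4981(x) is the minimal polynomial of zeta_4981 over Q and has degree phi(4981) = 4672. So Q(zeta_4981) is a degree-4672 Galois extension with Galois group (Z/4981Z)^*. By CRT, (Z/4981Z)^* ≅ (Z/17Z)^* × (Z/293Z)^*. Each prime-power unit group is (Z/17Z)^* ≅ Z/16Z; (Z/293Z)^* ≅ Z/292Z. Hence Gal(Q(zeta_4981)/Q) ≅ Z/16Z × Z/292Z.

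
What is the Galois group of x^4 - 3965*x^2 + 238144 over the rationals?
Gal(K/Q) = Z/2Z (cyclic of order 2)

f factors as (x^2 - 3904)(x^2 - 61), so the splitting field is K = Q(sqrt(3904), sqrt(61)). The squarefree part of 3904 is 61 and the squarefree part of 61 is also 61, so sqrt(3904) and sqrt(61) are both rational multiples of sqrt(61). Hence Q(sqrt(3904)) = Q(sqrt(61)) = Q(sqrt(61)), and the splitting field collapses to a single degree-2 extension with Galois group Z/2Z.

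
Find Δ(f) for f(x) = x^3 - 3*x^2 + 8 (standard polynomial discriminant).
Δ = -864

For x^3 + a x^2 + b x + c the discriminant is Δ = 18 a b c - 4 a^3 c + a^2 b^2 - 4 b^3 - 27 c^2.
Plug a = -3, b = 0, c = 8:
  18*(-3)*(0)*(8) - 4*(-3)^3*(8) + (-3)^2*(0)^2 - 4*(0)^3 - 27*(8)^2
  = 0 + (864) + 0 + (0) + (-1728)
  = -864.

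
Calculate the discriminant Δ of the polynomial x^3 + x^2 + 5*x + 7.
Δ = -1196

For x^3 + a x^2 + b x + c the discriminant is Δ = 18 a b c - 4 a^3 c + a^2 b^2 - 4 b^3 - 27 c^2.
Plug a = 1, b = 5, c = 7:
  18*(1)*(5)*(7) - 4*(1)^3*(7) + (1)^2*(5)^2 - 4*(5)^3 - 27*(7)^2
  = 630 + (-28) + 25 + (-500) + (-1323)
  = -1196.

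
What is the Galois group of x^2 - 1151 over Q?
Gal(K/Q) = Z/2Z (cyclic of order 2)

x^2 - 1151 is irreducible over Q since 1151 is not a rational square. The splitting field Q(sqrt(1151)) has degree 2 over Q, and its unique nontrivial automorphism is sqrt(1151) ↦ -sqrt(1151). Hence Gal(Q(sqrt(1151))/Q) = Z/2Z.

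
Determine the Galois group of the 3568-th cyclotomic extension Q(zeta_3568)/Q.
|Gal(Q(zeta_3568)/Q)| = phi(3568) = 1776; group ≅ (Z/3568Z)^* ≅ Z/2Z × Z/4Z × Z/222Z

The n-th cyclotomic polynomial Φ_3568(x) is the minimal polynomial of zeta_3568 over Q and has degree phi(3568) = 1776. So Q(zeta_3568) is a degree-1776 Galois extension with Galois group (Z/3568Z)^*. By CRT, (Z/3568Z)^* ≅ (Z/16Z)^* × (Z/223Z)^*. Each prime-power unit group is (Z/16Z)^* ≅ Z/2Z × Z/4Z; (Z/223Z)^* ≅ Z/222Z. Hence Gal(Q(zeta_3568)/Q) ≅ Z/2Z × Z/4Z × Z/222Z.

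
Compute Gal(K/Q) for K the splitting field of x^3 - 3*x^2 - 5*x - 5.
Gal(K/Q) = S_3 (symmetric group of order 6)

Compute the discriminant of x^3 + (-3)*x^2 + (-5)*x + (-5): Δ = -1840. Since Δ is not a rational square, the Galois group is not contained in A_3; it must be the full S_3 (irreducibility of the cubic rules out anything smaller).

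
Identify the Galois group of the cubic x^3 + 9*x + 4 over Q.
Gal(K/Q) = S_3 (symmetric group of order 6)

Compute the discriminant of x^3 + (0)*x^2 + (9)*x + (4): Δ = -3348. Since Δ is not a rational square, the Galois group is not contained in A_3; it must be the full S_3 (irreducibility of the cubic rules out anything smaller).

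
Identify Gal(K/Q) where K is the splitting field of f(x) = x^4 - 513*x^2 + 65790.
Gal(K/Q) = V_4 (Klein four-group, Z/2Z × Z/2Z)

f factors as (x^2 - 255)(x^2 - 258), so the splitting field is K = Q(sqrt(255), sqrt(258)). The elements 255, 258, 65790 are all non-squares in Q, so sqrt(255) and sqrt(258) generate independent quadratic extensions. Thus [K:Q] = 4 and Gal(K/Q) is generated by the two order-2 automorphisms sqrt(255) ↦ -sqrt(255) and sqrt(258) ↦ -sqrt(258), giving V_4.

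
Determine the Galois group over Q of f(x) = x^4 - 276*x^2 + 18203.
Gal(K/Q) = V_4 (Klein four-group, Z/2Z × Z/2Z)

f factors as (x^2 - 109)(x^2 - 167), so the splitting field is K = Q(sqrt(109), sqrt(167)). The elements 109, 167, 18203 are all non-squares in Q, so sqrt(109) and sqrt(167) generate independent quadratic extensions. Thus [K:Q] = 4 and Gal(K/Q) is generated by the two order-2 automorphisms sqrt(109) ↦ -sqrt(109) and sqrt(167) ↦ -sqrt(167), giving V_4.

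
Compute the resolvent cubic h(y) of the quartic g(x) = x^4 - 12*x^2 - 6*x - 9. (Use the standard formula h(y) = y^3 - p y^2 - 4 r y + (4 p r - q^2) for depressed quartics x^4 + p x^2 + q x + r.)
h(y) = y^3 + 12*y^2 + 36*y + 396

Identify coefficients: p = -12, q = -6, r = -9.
Plug into h(y) = y^3 - p y^2 - 4 r y + (4 p r - q^2):
  h(y) = y^3 - (-12) y^2 - 4*(-9) y + (4*(-12)*(-9) - (-6)^2)
       = y^3 + (12) y^2 + (36) y + (396).
Simplifying: h(y) = y^3 + 12*y^2 + 36*y + 396.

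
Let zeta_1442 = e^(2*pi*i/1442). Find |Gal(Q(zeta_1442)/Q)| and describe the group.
|Gal(Q(zeta_1442)/Q)| = phi(1442) = 612; group ≅ (Z/1442Z)^* ≅ Z/6Z × Z/102Z

The n-th cyclotomic polynomial Φ_1442(x) is the minimal polynomial of zeta_1442 over Q and has degree phi(1442) = 612. So Q(zeta_1442) is a degree-612 Galois extension with Galois group (Z/1442Z)^*. By CRT, (Z/1442Z)^* ≅ (Z/2Z)^* × (Z/7Z)^* × (Z/103Z)^*. Each prime-power unit group is (Z/2Z)^* ≅ trivial group (order 1); (Z/7Z)^* ≅ Z/6Z; (Z/103Z)^* ≅ Z/102Z. Hence Gal(Q(zeta_1442)/Q) ≅ Z/6Z × Z/102Z.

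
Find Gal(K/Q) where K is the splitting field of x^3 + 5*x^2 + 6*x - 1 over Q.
Gal(K/Q) = S_3 (symmetric group of order 6)

Compute the discriminant of x^3 + (5)*x^2 + (6)*x + (-1): Δ = -31. Since Δ is not a rational square, the Galois group is not contained in A_3; it must be the full S_3 (irreducibility of the cubic rules out anything smaller).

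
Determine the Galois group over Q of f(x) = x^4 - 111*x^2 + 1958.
Gal(K/Q) = V_4 (Klein four-group, Z/2Z × Z/2Z)

f factors as (x^2 - 89)(x^2 - 22), so the splitting field is K = Q(sqrt(89), sqrt(22)). The elements 89, 22, 1958 are all non-squares in Q, so sqrt(89) and sqrt(22) generate independent quadratic extensions. Thus [K:Q] = 4 and Gal(K/Q) is generated by the two order-2 automorphisms sqrt(89) ↦ -sqrt(89) and sqrt(22) ↦ -sqrt(22), giving V_4.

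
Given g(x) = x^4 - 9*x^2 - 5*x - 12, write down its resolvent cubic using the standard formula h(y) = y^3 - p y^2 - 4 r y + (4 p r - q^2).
h(y) = y^3 + 9*y^2 + 48*y + 407

Identify coefficients: p = -9, q = -5, r = -12.
Plug into h(y) = y^3 - p y^2 - 4 r y + (4 p r - q^2):
  h(y) = y^3 - (-9) y^2 - 4*(-12) y + (4*(-9)*(-12) - (-5)^2)
       = y^3 + (9) y^2 + (48) y + (407).
Simplifying: h(y) = y^3 + 9*y^2 + 48*y + 407.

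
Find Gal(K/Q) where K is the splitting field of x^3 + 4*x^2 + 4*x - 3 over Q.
Gal(K/Q) = S_3 (symmetric group of order 6)

Compute the discriminant of x^3 + (4)*x^2 + (4)*x + (-3): Δ = -339. Since Δ is not a rational square, the Galois group is not contained in A_3; it must be the full S_3 (irreducibility of the cubic rules out anything smaller).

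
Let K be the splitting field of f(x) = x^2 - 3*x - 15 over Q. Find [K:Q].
[K:Q] = 2

The discriminant of x^2 + (-3)*x + (-15) is b^2 - 4c = 9 - (-60) = 69. Since 69 is not a perfect square in Q, the polynomial is irreducible over Q. Its two roots generate a degree-2 extension, so [K:Q] = 2.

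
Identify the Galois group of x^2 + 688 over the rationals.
Gal(K/Q) = Z/2Z (cyclic of order 2)

x^2 + 688 is irreducible over Q since -688 is not a rational square. The splitting field Q(sqrt(-688)) has degree 2 over Q, and its unique nontrivial automorphism is sqrt(-688) ↦ -sqrt(-688). Hence Gal(Q(sqrt(-688))/Q) = Z/2Z.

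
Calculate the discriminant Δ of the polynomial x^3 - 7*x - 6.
Δ = 400

For a depressed cubic x^3 + p x + q the discriminant is Δ = -4 p^3 - 27 q^2 = -4*(-7)^3 - 27*(-6)^2 = 1372 - 972 = 400.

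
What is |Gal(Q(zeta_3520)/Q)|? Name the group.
|Gal(Q(zeta_3520)/Q)| = phi(3520) = 1280; group ≅ (Z/3520Z)^* ≅ Z/2Z × Z/4Z × Z/10Z × Z/16Z

The n-th cyclotomic polynomial Φ_3520(x) is the minimal polynomial of zeta_3520 over Q and has degree phi(3520) = 1280. So Q(zeta_3520) is a degree-1280 Galois extension with Galois group (Z/3520Z)^*. By CRT, (Z/3520Z)^* ≅ (Z/64Z)^* × (Z/5Z)^* × (Z/11Z)^*. Each prime-power unit group is (Z/64Z)^* ≅ Z/2Z × Z/16Z; (Z/5Z)^* ≅ Z/4Z; (Z/11Z)^* ≅ Z/10Z. Hence Gal(Q(zeta_3520)/Q) ≅ Z/2Z × Z/4Z × Z/10Z × Z/16Z.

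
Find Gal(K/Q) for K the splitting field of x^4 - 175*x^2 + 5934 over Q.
Gal(K/Q) = V_4 (Klein four-group, Z/2Z × Z/2Z)

f factors as (x^2 - 129)(x^2 - 46), so the splitting field is K = Q(sqrt(129), sqrt(46)). The elements 129, 46, 5934 are all non-squares in Q, so sqrt(129) and sqrt(46) generate independent quadratic extensions. Thus [K:Q] = 4 and Gal(K/Q) is generated by the two order-2 automorphisms sqrt(129) ↦ -sqrt(129) and sqrt(46) ↦ -sqrt(46), giving V_4.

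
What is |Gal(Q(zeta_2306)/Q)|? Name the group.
|Gal(Q(zeta_2306)/Q)| = phi(2306) = 1152; group ≅ (Z/2306Z)^* ≅ Z/1152Z

The n-th cyclotomic polynomial Φ_2306(x) is the minimal polynomial of zeta_2306 over Q and has degree phi(2306) = 1152. So Q(zeta_2306) is a degree-1152 Galois extension with Galois group (Z/2306Z)^*. By CRT, (Z/2306Z)^* ≅ (Z/2Z)^* × (Z/1153Z)^*. Each prime-power unit group is (Z/2Z)^* ≅ trivial group (order 1); (Z/1153Z)^* ≅ Z/1152Z. Hence Gal(Q(zeta_2306)/Q) ≅ Z/1152Z.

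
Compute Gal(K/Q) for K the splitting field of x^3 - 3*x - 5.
Gal(K/Q) = S_3 (symmetric group of order 6)

Compute the discriminant of x^3 + (0)*x^2 + (-3)*x + (-5): Δ = -567. Since Δ is not a rational square, the Galois group is not contained in A_3; it must be the full S_3 (irreducibility of the cubic rules out anything smaller).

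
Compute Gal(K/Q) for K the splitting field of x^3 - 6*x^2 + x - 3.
Gal(K/Q) = S_3 (symmetric group of order 6)

Compute the discriminant of x^3 + (-6)*x^2 + (1)*x + (-3): Δ = -2479. Since Δ is not a rational square, the Galois group is not contained in A_3; it must be the full S_3 (irreducibility of the cubic rules out anything smaller).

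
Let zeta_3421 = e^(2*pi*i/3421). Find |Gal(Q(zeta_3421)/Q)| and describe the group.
|Gal(Q(zeta_3421)/Q)| = phi(3421) = 3100; group ≅ (Z/3421Z)^* ≅ Z/10Z × Z/310Z

The n-th cyclotomic polynomial Φ_3421(x) is the minimal polynomial of zeta_3421 over Q and has degree phi(3421) = 3100. So Q(zeta_3421) is a degree-3100 Galois extension with Galois group (Z/3421Z)^*. By CRT, (Z/3421Z)^* ≅ (Z/11Z)^* × (Z/311Z)^*. Each prime-power unit group is (Z/11Z)^* ≅ Z/10Z; (Z/311Z)^* ≅ Z/310Z. Hence Gal(Q(zeta_3421)/Q) ≅ Z/10Z × Z/310Z.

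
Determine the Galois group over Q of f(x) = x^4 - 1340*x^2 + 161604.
Gal(K/Q) = Z/2Z (cyclic of order 2)

f factors as (x^2 - 1206)(x^2 - 134), so the splitting field is K = Q(sqrt(1206), sqrt(134)). The squarefree part of 1206 is 134 and the squarefree part of 134 is also 134, so sqrt(1206) and sqrt(134) are both rational multiples of sqrt(134). Hence Q(sqrt(1206)) = Q(sqrt(134)) = Q(sqrt(134)), and the splitting field collapses to a single degree-2 extension with Galois group Z/2Z.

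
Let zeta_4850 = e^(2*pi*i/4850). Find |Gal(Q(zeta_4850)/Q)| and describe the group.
|Gal(Q(zeta_4850)/Q)| = phi(4850) = 1920; group ≅ (Z/4850Z)^* ≅ Z/20Z × Z/96Z

The n-th cyclotomic polynomial Φ_4850(x) is the minimal polynomial of zeta_4850 over Q and has degree phi(4850) = 1920. So Q(zeta_4850) is a degree-1920 Galois extension with Galois group (Z/4850Z)^*. By CRT, (Z/4850Z)^* ≅ (Z/2Z)^* × (Z/25Z)^* × (Z/97Z)^*. Each prime-power unit group is (Z/2Z)^* ≅ trivial group (order 1); (Z/25Z)^* ≅ Z/20Z; (Z/97Z)^* ≅ Z/96Z. Hence Gal(Q(zeta_4850)/Q) ≅ Z/20Z × Z/96Z.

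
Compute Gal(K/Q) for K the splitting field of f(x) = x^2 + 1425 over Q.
Gal(K/Q) = Z/2Z (cyclic of order 2)

x^2 + 1425 is irreducible over Q since -1425 is not a rational square. The splitting field Q(sqrt(-1425)) has degree 2 over Q, and its unique nontrivial automorphism is sqrt(-1425) ↦ -sqrt(-1425). Hence Gal(Q(sqrt(-1425))/Q) = Z/2Z.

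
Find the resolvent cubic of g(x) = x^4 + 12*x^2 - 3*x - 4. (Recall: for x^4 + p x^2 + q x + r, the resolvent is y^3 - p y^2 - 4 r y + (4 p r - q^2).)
h(y) = y^3 - 12*y^2 + 16*y - 201

Identify coefficients: p = 12, q = -3, r = -4.
Plug into h(y) = y^3 - p y^2 - 4 r y + (4 p r - q^2):
  h(y) = y^3 - (12) y^2 - 4*(-4) y + (4*(12)*(-4) - (-3)^2)
       = y^3 + (-12) y^2 + (16) y + (-201).
Simplifying: h(y) = y^3 - 12*y^2 + 16*y - 201.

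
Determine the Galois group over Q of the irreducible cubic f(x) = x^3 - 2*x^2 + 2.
Gal(K/Q) = S_3 (symmetric group of order 6)

Compute the discriminant of x^3 + (-2)*x^2 + (0)*x + (2): Δ = -44. Since Δ is not a rational square, the Galois group is not contained in A_3; it must be the full S_3 (irreducibility of the cubic rules out anything smaller).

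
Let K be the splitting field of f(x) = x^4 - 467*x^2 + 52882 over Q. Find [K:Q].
[K:Q] = 4

f factors as (x^2 - 274)(x^2 - 193); the splitting field is K = Q(sqrt(274), sqrt(193)). Since 274, 193, and 52882 are all non-squares in Q, the three subfields Q(sqrt(274)), Q(sqrt(193)), Q(sqrt(52882)) are distinct degree-2 extensions, so [K:Q] = 4 (Klein four Galois group).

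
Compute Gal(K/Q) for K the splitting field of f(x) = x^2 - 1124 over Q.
Gal(K/Q) = Z/2Z (cyclic of order 2)

x^2 - 1124 is irreducible over Q since 1124 is not a rational square. The splitting field Q(sqrt(1124)) has degree 2 over Q, and its unique nontrivial automorphism is sqrt(1124) ↦ -sqrt(1124). Hence Gal(Q(sqrt(1124))/Q) = Z/2Z.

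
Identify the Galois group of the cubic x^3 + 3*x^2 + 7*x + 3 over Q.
Gal(K/Q) = S_3 (symmetric group of order 6)

Compute the discriminant of x^3 + (3)*x^2 + (7)*x + (3): Δ = -364. Since Δ is not a rational square, the Galois group is not contained in A_3; it must be the full S_3 (irreducibility of the cubic rules out anything smaller).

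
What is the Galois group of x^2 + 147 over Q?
Gal(K/Q) = Z/2Z (cyclic of order 2)

x^2 + 147 is irreducible over Q since -147 is not a rational square. The splitting field Q(sqrt(-147)) has degree 2 over Q, and its unique nontrivial automorphism is sqrt(-147) ↦ -sqrt(-147). Hence Gal(Q(sqrt(-147))/Q) = Z/2Z.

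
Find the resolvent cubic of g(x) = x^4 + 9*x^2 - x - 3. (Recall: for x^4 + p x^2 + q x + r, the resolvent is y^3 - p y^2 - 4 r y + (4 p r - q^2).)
h(y) = y^3 - 9*y^2 + 12*y - 109

Identify coefficients: p = 9, q = -1, r = -3.
Plug into h(y) = y^3 - p y^2 - 4 r y + (4 p r - q^2):
  h(y) = y^3 - (9) y^2 - 4*(-3) y + (4*(9)*(-3) - (-1)^2)
       = y^3 + (-9) y^2 + (12) y + (-109).
Simplifying: h(y) = y^3 - 9*y^2 + 12*y - 109.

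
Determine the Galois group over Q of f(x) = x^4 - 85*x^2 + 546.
Gal(K/Q) = V_4 (Klein four-group, Z/2Z × Z/2Z)

f factors as (x^2 - 78)(x^2 - 7), so the splitting field is K = Q(sqrt(78), sqrt(7)). The elements 78, 7, 546 are all non-squares in Q, so sqrt(78) and sqrt(7) generate independent quadratic extensions. Thus [K:Q] = 4 and Gal(K/Q) is generated by the two order-2 automorphisms sqrt(78) ↦ -sqrt(78) and sqrt(7) ↦ -sqrt(7), giving V_4.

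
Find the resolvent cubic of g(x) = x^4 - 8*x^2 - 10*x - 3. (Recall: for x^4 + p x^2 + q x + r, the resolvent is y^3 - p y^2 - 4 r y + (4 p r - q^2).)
h(y) = y^3 + 8*y^2 + 12*y - 4

Identify coefficients: p = -8, q = -10, r = -3.
Plug into h(y) = y^3 - p y^2 - 4 r y + (4 p r - q^2):
  h(y) = y^3 - (-8) y^2 - 4*(-3) y + (4*(-8)*(-3) - (-10)^2)
       = y^3 + (8) y^2 + (12) y + (-4).
Simplifying: h(y) = y^3 + 8*y^2 + 12*y - 4.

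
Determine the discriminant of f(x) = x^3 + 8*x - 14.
Δ = -7340

For a depressed cubic x^3 + p x + q the discriminant is Δ = -4 p^3 - 27 q^2 = -4*(8)^3 - 27*(-14)^2 = -2048 - 5292 = -7340.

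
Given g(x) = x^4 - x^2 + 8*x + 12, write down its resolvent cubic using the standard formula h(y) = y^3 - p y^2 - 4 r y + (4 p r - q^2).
h(y) = y^3 + y^2 - 48*y - 112

Identify coefficients: p = -1, q = 8, r = 12.
Plug into h(y) = y^3 - p y^2 - 4 r y + (4 p r - q^2):
  h(y) = y^3 - (-1) y^2 - 4*(12) y + (4*(-1)*(12) - (8)^2)
       = y^3 + (1) y^2 + (-48) y + (-112).
Simplifying: h(y) = y^3 + y^2 - 48*y - 112.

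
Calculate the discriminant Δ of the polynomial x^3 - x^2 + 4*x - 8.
Δ = -1424

For x^3 + a x^2 + b x + c the discriminant is Δ = 18 a b c - 4 a^3 c + a^2 b^2 - 4 b^3 - 27 c^2.
Plug a = -1, b = 4, c = -8:
  18*(-1)*(4)*(-8) - 4*(-1)^3*(-8) + (-1)^2*(4)^2 - 4*(4)^3 - 27*(-8)^2
  = 576 + (-32) + 16 + (-256) + (-1728)
  = -1424.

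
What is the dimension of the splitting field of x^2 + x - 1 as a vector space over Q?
[K:Q] = 2

The discriminant of x^2 + (1)*x + (-1) is b^2 - 4c = 1 - (-4) = 5. Since 5 is not a perfect square in Q, the polynomial is irreducible over Q. Its two roots generate a degree-2 extension, so [K:Q] = 2.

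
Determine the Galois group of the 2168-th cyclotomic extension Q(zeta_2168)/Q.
|Gal(Q(zeta_2168)/Q)| = phi(2168) = 1080; group ≅ (Z/2168Z)^* ≅ Z/2Z × Z/2Z × Z/270Z

The n-th cyclotomic polynomial Φ_2168(x) is the minimal polynomial of zeta_2168 over Q and has degree phi(2168) = 1080. So Q(zeta_2168) is a degree-1080 Galois extension with Galois group (Z/2168Z)^*. By CRT, (Z/2168Z)^* ≅ (Z/8Z)^* × (Z/271Z)^*. Each prime-power unit group is (Z/8Z)^* ≅ Z/2Z × Z/2Z; (Z/271Z)^* ≅ Z/270Z. Hence Gal(Q(zeta_2168)/Q) ≅ Z/2Z × Z/2Z × Z/270Z.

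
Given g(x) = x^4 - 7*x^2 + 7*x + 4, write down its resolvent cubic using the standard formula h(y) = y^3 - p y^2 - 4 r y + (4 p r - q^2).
h(y) = y^3 + 7*y^2 - 16*y - 161

Identify coefficients: p = -7, q = 7, r = 4.
Plug into h(y) = y^3 - p y^2 - 4 r y + (4 p r - q^2):
  h(y) = y^3 - (-7) y^2 - 4*(4) y + (4*(-7)*(4) - (7)^2)
       = y^3 + (7) y^2 + (-16) y + (-161).
Simplifying: h(y) = y^3 + 7*y^2 - 16*y - 161.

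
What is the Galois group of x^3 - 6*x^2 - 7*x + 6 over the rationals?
Gal(K/Q) = S_3 (symmetric group of order 6)

Compute the discriminant of x^3 + (-6)*x^2 + (-7)*x + (6): Δ = 11884. Since Δ is not a rational square, the Galois group is not contained in A_3; it must be the full S_3 (irreducibility of the cubic rules out anything smaller).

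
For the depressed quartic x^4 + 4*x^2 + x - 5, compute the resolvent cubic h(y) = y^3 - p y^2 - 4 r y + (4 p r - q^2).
h(y) = y^3 - 4*y^2 + 20*y - 81

Identify coefficients: p = 4, q = 1, r = -5.
Plug into h(y) = y^3 - p y^2 - 4 r y + (4 p r - q^2):
  h(y) = y^3 - (4) y^2 - 4*(-5) y + (4*(4)*(-5) - (1)^2)
       = y^3 + (-4) y^2 + (20) y + (-81).
Simplifying: h(y) = y^3 - 4*y^2 + 20*y - 81.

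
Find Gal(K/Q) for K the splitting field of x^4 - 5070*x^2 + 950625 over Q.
Gal(K/Q) = Z/2Z (cyclic of order 2)

f factors as (x^2 - 4875)(x^2 - 195), so the splitting field is K = Q(sqrt(4875), sqrt(195)). The squarefree part of 4875 is 195 and the squarefree part of 195 is also 195, so sqrt(4875) and sqrt(195) are both rational multiples of sqrt(195). Hence Q(sqrt(4875)) = Q(sqrt(195)) = Q(sqrt(195)), and the splitting field collapses to a single degree-2 extension with Galois group Z/2Z.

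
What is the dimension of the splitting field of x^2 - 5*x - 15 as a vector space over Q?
[K:Q] = 2

The discriminant of x^2 + (-5)*x + (-15) is b^2 - 4c = 25 - (-60) = 85. Since 85 is not a perfect square in Q, the polynomial is irreducible over Q. Its two roots generate a degree-2 extension, so [K:Q] = 2.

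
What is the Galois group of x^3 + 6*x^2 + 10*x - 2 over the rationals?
Gal(K/Q) = S_3 (symmetric group of order 6)

Compute the discriminant of x^3 + (6)*x^2 + (10)*x + (-2): Δ = -940. Since Δ is not a rational square, the Galois group is not contained in A_3; it must be the full S_3 (irreducibility of the cubic rules out anything smaller).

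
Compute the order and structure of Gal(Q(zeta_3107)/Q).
|Gal(Q(zeta_3107)/Q)| = phi(3107) = 2856; group ≅ (Z/3107Z)^* ≅ Z/12Z × Z/238Z

The n-th cyclotomic polynomial Φ_3107(x) is the minimal polynomial of zeta_3107 over Q and has degree phi(3107) = 2856. So Q(zeta_3107) is a degree-2856 Galois extension with Galois group (Z/3107Z)^*. By CRT, (Z/3107Z)^* ≅ (Z/13Z)^* × (Z/239Z)^*. Each prime-power unit group is (Z/13Z)^* ≅ Z/12Z; (Z/239Z)^* ≅ Z/238Z. Hence Gal(Q(zeta_3107)/Q) ≅ Z/12Z × Z/238Z.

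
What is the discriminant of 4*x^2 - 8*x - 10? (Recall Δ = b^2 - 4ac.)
Δ = 224

For a quadratic a x^2 + b x + c the discriminant is Δ = b^2 - 4ac = (-8)^2 - 4*(4)*(-10) = 64 - (-160) = 224.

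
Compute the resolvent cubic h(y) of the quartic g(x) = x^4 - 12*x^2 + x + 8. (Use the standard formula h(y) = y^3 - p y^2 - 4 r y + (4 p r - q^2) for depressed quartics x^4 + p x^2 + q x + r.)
h(y) = y^3 + 12*y^2 - 32*y - 385

Identify coefficients: p = -12, q = 1, r = 8.
Plug into h(y) = y^3 - p y^2 - 4 r y + (4 p r - q^2):
  h(y) = y^3 - (-12) y^2 - 4*(8) y + (4*(-12)*(8) - (1)^2)
       = y^3 + (12) y^2 + (-32) y + (-385).
Simplifying: h(y) = y^3 + 12*y^2 - 32*y - 385.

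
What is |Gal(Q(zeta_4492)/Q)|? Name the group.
|Gal(Q(zeta_4492)/Q)| = phi(4492) = 2244; group ≅ (Z/4492Z)^* ≅ Z/2Z × Z/1122Z

The n-th cyclotomic polynomial Φ_4492(x) is the minimal polynomial of zeta_4492 over Q and has degree phi(4492) = 2244. So Q(zeta_4492) is a degree-2244 Galois extension with Galois group (Z/4492Z)^*. By CRT, (Z/4492Z)^* ≅ (Z/4Z)^* × (Z/1123Z)^*. Each prime-power unit group is (Z/4Z)^* ≅ Z/2Z; (Z/1123Z)^* ≅ Z/1122Z. Hence Gal(Q(zeta_4492)/Q) ≅ Z/2Z × Z/1122Z.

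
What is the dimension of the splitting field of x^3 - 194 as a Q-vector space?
[K:Q] = 6

x^3 - 194 has one real root r = 194^(1/3) and two complex roots r*zeta_3, r*zeta_3^2 where zeta_3 = e^(2*pi*i/3). The splitting field is Q(r, zeta_3). [Q(r):Q] = 3 and [Q(zeta_3):Q] = 2 with gcd = 1, so [Q(r, zeta_3):Q] = 3 * 2 = 6.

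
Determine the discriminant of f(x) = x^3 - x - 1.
Δ = -23

For x^3 + a x^2 + b x + c the discriminant is Δ = 18 a b c - 4 a^3 c + a^2 b^2 - 4 b^3 - 27 c^2.
Plug a = 0, b = -1, c = -1:
  18*(0)*(-1)*(-1) - 4*(0)^3*(-1) + (0)^2*(-1)^2 - 4*(-1)^3 - 27*(-1)^2
  = 0 + (0) + 0 + (4) + (-27)
  = -23.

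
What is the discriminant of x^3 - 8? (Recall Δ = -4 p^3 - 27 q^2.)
Δ = -1728

For a depressed cubic x^3 + p x + q the discriminant is Δ = -4 p^3 - 27 q^2 = -4*(0)^3 - 27*(-8)^2 = 0 - 1728 = -1728.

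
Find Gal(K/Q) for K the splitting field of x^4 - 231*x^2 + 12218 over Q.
Gal(K/Q) = V_4 (Klein four-group, Z/2Z × Z/2Z)

f factors as (x^2 - 82)(x^2 - 149), so the splitting field is K = Q(sqrt(82), sqrt(149)). The elements 82, 149, 12218 are all non-squares in Q, so sqrt(82) and sqrt(149) generate independent quadratic extensions. Thus [K:Q] = 4 and Gal(K/Q) is generated by the two order-2 automorphisms sqrt(82) ↦ -sqrt(82) and sqrt(149) ↦ -sqrt(149), giving V_4.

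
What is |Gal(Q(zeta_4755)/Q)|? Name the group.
|Gal(Q(zeta_4755)/Q)| = phi(4755) = 2528; group ≅ (Z/4755Z)^* ≅ Z/2Z × Z/4Z × Z/316Z

The n-th cyclotomic polynomial Φ_4755(x) is the minimal polynomial of zeta_4755 over Q and has degree phi(4755) = 2528. So Q(zeta_4755) is a degree-2528 Galois extension with Galois group (Z/4755Z)^*. By CRT, (Z/4755Z)^* ≅ (Z/3Z)^* × (Z/5Z)^* × (Z/317Z)^*. Each prime-power unit group is (Z/3Z)^* ≅ Z/2Z; (Z/5Z)^* ≅ Z/4Z; (Z/317Z)^* ≅ Z/316Z. Hence Gal(Q(zeta_4755)/Q) ≅ Z/2Z × Z/4Z × Z/316Z.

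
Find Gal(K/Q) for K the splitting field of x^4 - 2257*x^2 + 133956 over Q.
Gal(K/Q) = Z/2Z (cyclic of order 2)

f factors as (x^2 - 61)(x^2 - 2196), so the splitting field is K = Q(sqrt(61), sqrt(2196)). The squarefree part of 61 is 61 and the squarefree part of 2196 is also 61, so sqrt(61) and sqrt(2196) are both rational multiples of sqrt(61). Hence Q(sqrt(61)) = Q(sqrt(2196)) = Q(sqrt(61)), and the splitting field collapses to a single degree-2 extension with Galois group Z/2Z.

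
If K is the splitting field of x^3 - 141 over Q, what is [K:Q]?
[K:Q] = 6

x^3 - 141 has one real root r = 141^(1/3) and two complex roots r*zeta_3, r*zeta_3^2 where zeta_3 = e^(2*pi*i/3). The splitting field is Q(r, zeta_3). [Q(r):Q] = 3 and [Q(zeta_3):Q] = 2 with gcd = 1, so [Q(r, zeta_3):Q] = 3 * 2 = 6.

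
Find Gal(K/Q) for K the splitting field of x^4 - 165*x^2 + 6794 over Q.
Gal(K/Q) = V_4 (Klein four-group, Z/2Z × Z/2Z)

f factors as (x^2 - 79)(x^2 - 86), so the splitting field is K = Q(sqrt(79), sqrt(86)). The elements 79, 86, 6794 are all non-squares in Q, so sqrt(79) and sqrt(86) generate independent quadratic extensions. Thus [K:Q] = 4 and Gal(K/Q) is generated by the two order-2 automorphisms sqrt(79) ↦ -sqrt(79) and sqrt(86) ↦ -sqrt(86), giving V_4.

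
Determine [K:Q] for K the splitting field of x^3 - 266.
[K:Q] = 6

x^3 - 266 has one real root r = 266^(1/3) and two complex roots r*zeta_3, r*zeta_3^2 where zeta_3 = e^(2*pi*i/3). The splitting field is Q(r, zeta_3). [Q(r):Q] = 3 and [Q(zeta_3):Q] = 2 with gcd = 1, so [Q(r, zeta_3):Q] = 3 * 2 = 6.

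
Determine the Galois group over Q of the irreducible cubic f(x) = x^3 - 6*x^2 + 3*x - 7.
Gal(K/Q) = S_3 (symmetric group of order 6)

Compute the discriminant of x^3 + (-6)*x^2 + (3)*x + (-7): Δ = -4887. Since Δ is not a rational square, the Galois group is not contained in A_3; it must be the full S_3 (irreducibility of the cubic rules out anything smaller).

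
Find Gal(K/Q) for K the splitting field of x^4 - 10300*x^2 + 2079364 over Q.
Gal(K/Q) = Z/2Z (cyclic of order 2)

f factors as (x^2 - 206)(x^2 - 10094), so the splitting field is K = Q(sqrt(206), sqrt(10094)). The squarefree part of 206 is 206 and the squarefree part of 10094 is also 206, so sqrt(206) and sqrt(10094) are both rational multiples of sqrt(206). Hence Q(sqrt(206)) = Q(sqrt(10094)) = Q(sqrt(206)), and the splitting field collapses to a single degree-2 extension with Galois group Z/2Z.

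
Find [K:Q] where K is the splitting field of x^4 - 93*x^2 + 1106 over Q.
[K:Q] = 4

f factors as (x^2 - 14)(x^2 - 79); the splitting field is K = Q(sqrt(14), sqrt(79)). Since 14, 79, and 1106 are all non-squares in Q, the three subfields Q(sqrt(14)), Q(sqrt(79)), Q(sqrt(1106)) are distinct degree-2 extensions, so [K:Q] = 4 (Klein four Galois group).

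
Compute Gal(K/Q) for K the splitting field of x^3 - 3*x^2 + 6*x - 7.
Gal(K/Q) = S_3 (symmetric group of order 6)

Compute the discriminant of x^3 + (-3)*x^2 + (6)*x + (-7): Δ = -351. Since Δ is not a rational square, the Galois group is not contained in A_3; it must be the full S_3 (irreducibility of the cubic rules out anything smaller).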